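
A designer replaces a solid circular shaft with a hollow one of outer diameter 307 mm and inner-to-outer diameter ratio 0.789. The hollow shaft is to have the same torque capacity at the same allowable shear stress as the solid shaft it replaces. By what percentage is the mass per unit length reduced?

47.7 %

Equal τ_max and T ⇒ the solid shaft needs d_s³ = d_o³(1−k⁴), so d_s = 307·(1−0.789⁴)^(1/3) = 260.7 mm.
Area ratio A_h/A_s = d_o²(1−k²)/d_s² = (1−k²)/(1−k⁴)^(2/3) = 0.5234.
Mass saving = 1 − 0.5234 = 47.7 %.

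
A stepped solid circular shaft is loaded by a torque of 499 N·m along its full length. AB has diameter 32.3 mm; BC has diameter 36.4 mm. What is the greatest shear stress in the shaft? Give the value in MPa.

75.4 MPa

Under the same torque, τ_max = 16T/(πd³) is largest where d is smallest — segment AB (d = 32.3 mm).
τ_max = 16·499.0/(π·(0.0323)³) = 7.542×10^7 Pa.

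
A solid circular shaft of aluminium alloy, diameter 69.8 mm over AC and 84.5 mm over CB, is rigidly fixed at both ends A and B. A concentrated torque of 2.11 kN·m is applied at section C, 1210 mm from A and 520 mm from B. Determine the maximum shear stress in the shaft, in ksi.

Compatibility: T_A·a/J_AC = T_B·b/J_CB with T_A + T_B = T₀.
J_AC = 2.33×10^-6 m⁴, J_CB = 5.01×10^-6 m⁴, so T_A = T₀·(J_AC/a)/((J_AC/a)+(J_CB/b)) = 351.8 N·m, T_B = 1758 N·m.
τ in each portion: τ_AC = 5.27×10^6 Pa, τ_CB = 1.48×10^7 Pa; maximum is in CB.
τ_max = T_CB·r/J = 1758·0.0423/5.01×10^-6 = 1.484×10^7 Pa.

2.15 ksi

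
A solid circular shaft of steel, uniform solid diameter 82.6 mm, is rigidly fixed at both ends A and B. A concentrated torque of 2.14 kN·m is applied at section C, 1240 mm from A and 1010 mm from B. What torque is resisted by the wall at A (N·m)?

With uniform GJ and both ends fixed, compatibility θ_AC = θ_CB gives T_A·a = T_B·b, together with T_A + T_B = T₀.
T_A = T₀·b/(a+b) = 2140·1010/2250 = 960.6 N·m; T_B = 1179 N·m.

961 N·m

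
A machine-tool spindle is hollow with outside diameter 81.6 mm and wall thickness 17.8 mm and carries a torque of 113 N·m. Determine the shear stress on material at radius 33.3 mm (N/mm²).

J = π(d_o⁴ − d_i⁴)/32 = π(0.0816⁴ − 0.0460⁴)/32 = 3.913×10^-6 m⁴.
Shear stress varies linearly with radius: τ = T·r/J = 113.0 × 0.0333 / 3.913×10^-6 = 9.616×10^5 Pa.

0.962 N/mm²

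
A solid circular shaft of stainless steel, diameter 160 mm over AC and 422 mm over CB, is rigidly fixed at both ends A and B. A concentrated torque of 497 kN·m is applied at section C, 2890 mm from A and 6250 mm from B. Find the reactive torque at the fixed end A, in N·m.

21300 N·m

Compatibility: T_A·a/J_AC = T_B·b/J_CB with T_A + T_B = T₀.
J_AC = 6.43×10^-5 m⁴, J_CB = 3.11×10^-3 m⁴, so T_A = T₀·(J_AC/a)/((J_AC/a)+(J_CB/b)) = 21260 N·m, T_B = 475700 N·m.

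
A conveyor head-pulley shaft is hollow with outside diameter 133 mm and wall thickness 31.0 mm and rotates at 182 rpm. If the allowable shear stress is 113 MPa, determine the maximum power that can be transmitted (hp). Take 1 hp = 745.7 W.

1230 hp

J = π(d_o⁴ − d_i⁴)/32 = π(0.133⁴ − 0.0710⁴)/32 = 2.822×10^-5 m⁴.
T_max = τ_allow·J/r = 1.13×10^8 × 2.822×10^-5 / 0.0665 = 47960 N·m.
ω = 2π·182/60 = 19.06 rad/s, so P_max = T_max·ω = 9.141×10^5 W.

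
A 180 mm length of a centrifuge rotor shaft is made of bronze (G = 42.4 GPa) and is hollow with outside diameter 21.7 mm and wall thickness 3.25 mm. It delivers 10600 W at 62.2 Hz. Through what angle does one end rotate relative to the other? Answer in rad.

0.00697 rad

ω = 2π·62.2 = 390.8 rad/s, so T = P/ω = 10600 / 390.8 = 27.12 N·m.
J = π(d_o⁴ − d_i⁴)/32 = π(0.0217⁴ − 0.0152⁴)/32 = 1.653×10^-8 m⁴.
θ = T·L/(G·J) = 27.12 × 0.180 / (42.4×10⁹ × 1.653×10^-8) = 6.966×10^-3 rad.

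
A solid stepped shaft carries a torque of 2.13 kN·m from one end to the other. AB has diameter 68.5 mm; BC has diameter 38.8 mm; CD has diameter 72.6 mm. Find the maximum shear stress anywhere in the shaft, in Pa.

Under the same torque, τ_max = 16T/(πd³) is largest where d is smallest — segment BC (d = 38.8 mm).
τ_max = 16·2130/(π·(0.0388)³) = 1.857×10^8 Pa.

1.86e8 Pa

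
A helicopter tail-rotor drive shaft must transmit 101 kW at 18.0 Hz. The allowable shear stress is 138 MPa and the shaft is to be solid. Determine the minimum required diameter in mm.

32.1 mm

ω = 2π·18.0 = 113.1 rad/s, so T = P/ω = 101×10³ / 113.1 = 893.0 N·m.
For a solid shaft τ_max = 16T/(πd³), so d = (16T/(π τ_allow))^(1/3) = (16·893.0/(π·1.38×10^8))^(1/3) = 0.03206 m.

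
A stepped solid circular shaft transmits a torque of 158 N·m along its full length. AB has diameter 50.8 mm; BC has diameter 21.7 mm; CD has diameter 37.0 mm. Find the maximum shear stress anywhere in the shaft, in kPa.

78700 kPa

Under the same torque, τ_max = 16T/(πd³) is largest where d is smallest — segment BC (d = 21.7 mm).
τ_max = 16·158.0/(π·(0.0217)³) = 7.875×10^7 Pa.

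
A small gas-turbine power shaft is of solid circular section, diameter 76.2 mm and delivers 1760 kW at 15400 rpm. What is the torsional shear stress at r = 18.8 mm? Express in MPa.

ω = 2π·15400/60 = 1613 rad/s, so T = P/ω = 1760×10³ / 1613 = 1091 N·m.
J = πd⁴/32 = π(0.0762)⁴/32 = 3.310×10^-6 m⁴.
Shear stress varies linearly with radius: τ = T·r/J = 1091 × 0.0188 / 3.310×10^-6 = 6.199×10^6 Pa.

6.20 MPa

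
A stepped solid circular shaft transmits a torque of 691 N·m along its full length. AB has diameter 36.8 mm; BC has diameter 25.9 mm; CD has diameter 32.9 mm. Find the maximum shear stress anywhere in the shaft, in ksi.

29.4 ksi

Under the same torque, τ_max = 16T/(πd³) is largest where d is smallest — segment BC (d = 25.9 mm).
τ_max = 16·691.0/(π·(0.0259)³) = 2.026×10^8 Pa.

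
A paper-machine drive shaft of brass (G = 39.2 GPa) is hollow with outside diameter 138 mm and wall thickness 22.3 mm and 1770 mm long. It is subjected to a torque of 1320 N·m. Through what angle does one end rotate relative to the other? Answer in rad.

0.00212 rad

J = π(d_o⁴ − d_i⁴)/32 = π(0.138⁴ − 0.0934⁴)/32 = 2.813×10^-5 m⁴.
θ = T·L/(G·J) = 1320 × 1.77 / (39.2×10⁹ × 2.813×10^-5) = 2.118×10^-3 rad.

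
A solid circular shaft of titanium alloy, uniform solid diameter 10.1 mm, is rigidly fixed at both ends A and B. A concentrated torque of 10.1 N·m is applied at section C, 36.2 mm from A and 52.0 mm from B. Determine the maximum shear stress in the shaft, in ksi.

4.27 ksi

With uniform GJ and both ends fixed, compatibility θ_AC = θ_CB gives T_A·a = T_B·b, together with T_A + T_B = T₀.
T_A = T₀·b/(a+b) = 10.10·52.0/88.20 = 5.955 N·m; T_B = 4.145 N·m.
τ in each portion: τ_AC = 2.94×10^7 Pa, τ_CB = 2.05×10^7 Pa; maximum is in AC.
τ_max = T_AC·r/J = 5.955·0.00505/1.02×10^-9 = 2.943×10^7 Pa.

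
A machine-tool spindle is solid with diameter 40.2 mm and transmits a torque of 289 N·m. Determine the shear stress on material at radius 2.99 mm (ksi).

J = πd⁴/32 = π(0.0402)⁴/32 = 2.564×10^-7 m⁴.
Shear stress varies linearly with radius: τ = T·r/J = 289.0 × 0.00299 / 2.564×10^-7 = 3.370×10^6 Pa.

0.489 ksi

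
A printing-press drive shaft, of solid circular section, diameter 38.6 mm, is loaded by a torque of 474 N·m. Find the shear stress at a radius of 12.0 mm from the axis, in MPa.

26.1 MPa

J = πd⁴/32 = π(0.0386)⁴/32 = 2.179×10^-7 m⁴.
Shear stress varies linearly with radius: τ = T·r/J = 474.0 × 0.0120 / 2.179×10^-7 = 2.610×10^7 Pa.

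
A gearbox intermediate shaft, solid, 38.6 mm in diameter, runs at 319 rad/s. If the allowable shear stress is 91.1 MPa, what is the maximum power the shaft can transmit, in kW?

J = πd⁴/32 = π(0.0386)⁴/32 = 2.179×10^-7 m⁴.
T_max = τ_allow·J/r = 9.11×10^7 × 2.179×10^-7 / 0.0193 = 1029 N·m.
ω = 319 rad/s, so P_max = T_max·ω = 3.282×10^5 W.

328 kW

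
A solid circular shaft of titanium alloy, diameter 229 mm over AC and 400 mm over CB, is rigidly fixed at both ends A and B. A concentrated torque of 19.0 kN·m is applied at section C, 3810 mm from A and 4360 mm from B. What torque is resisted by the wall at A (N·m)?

2080 N·m

Compatibility: T_A·a/J_AC = T_B·b/J_CB with T_A + T_B = T₀.
J_AC = 2.70×10^-4 m⁴, J_CB = 2.51×10^-3 m⁴, so T_A = T₀·(J_AC/a)/((J_AC/a)+(J_CB/b)) = 2080 N·m, T_B = 16920 N·m.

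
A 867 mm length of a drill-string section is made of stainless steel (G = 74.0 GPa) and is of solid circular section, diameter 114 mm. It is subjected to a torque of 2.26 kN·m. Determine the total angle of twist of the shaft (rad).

0.00160 rad

J = πd⁴/32 = π(0.114)⁴/32 = 1.658×10^-5 m⁴.
θ = T·L/(G·J) = 2260 × 0.867 / (74.0×10⁹ × 1.658×10^-5) = 1.597×10^-3 rad.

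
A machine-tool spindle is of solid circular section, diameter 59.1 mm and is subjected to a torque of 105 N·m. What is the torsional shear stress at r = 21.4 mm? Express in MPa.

J = πd⁴/32 = π(0.0591)⁴/32 = 1.198×10^-6 m⁴.
Shear stress varies linearly with radius: τ = T·r/J = 105.0 × 0.0214 / 1.198×10^-6 = 1.876×10^6 Pa.

1.88 MPa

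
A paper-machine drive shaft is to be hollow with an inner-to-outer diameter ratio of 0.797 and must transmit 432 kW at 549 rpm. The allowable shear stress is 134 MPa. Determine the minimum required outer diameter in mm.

78.2 mm

ω = 2π·549/60 = 57.49 rad/s, so T = P/ω = 432×10³ / 57.49 = 7514 N·m.
For a hollow shaft with d_i/d_o = 0.797: τ_max = 16T/(π d_o³ (1−k⁴)), so d_o = [16T/(π τ_allow (1−k⁴))]^(1/3) = [16·7514/(π·1.34×10^8·0.5965)]^(1/3) = 0.07823 m.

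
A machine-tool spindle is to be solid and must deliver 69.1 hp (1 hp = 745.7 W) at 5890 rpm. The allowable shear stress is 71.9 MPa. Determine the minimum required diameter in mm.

ω = 2π·5890/60 = 616.8 rad/s, so T = P/ω = 69.1×745.7 / 616.8 = 83.54 N·m.
For a solid shaft τ_max = 16T/(πd³), so d = (16T/(π τ_allow))^(1/3) = (16·83.54/(π·7.19×10^7))^(1/3) = 0.01809 m.

18.1 mm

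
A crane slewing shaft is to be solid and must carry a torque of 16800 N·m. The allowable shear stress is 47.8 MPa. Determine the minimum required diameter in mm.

For a solid shaft τ_max = 16T/(πd³), so d = (16T/(π τ_allow))^(1/3) = (16·16800/(π·4.78×10^7))^(1/3) = 0.1214 m.

121 mm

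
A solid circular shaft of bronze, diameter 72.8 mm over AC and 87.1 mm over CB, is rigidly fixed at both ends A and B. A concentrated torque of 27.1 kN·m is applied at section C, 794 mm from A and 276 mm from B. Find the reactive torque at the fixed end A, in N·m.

Compatibility: T_A·a/J_AC = T_B·b/J_CB with T_A + T_B = T₀.
J_AC = 2.76×10^-6 m⁴, J_CB = 5.65×10^-6 m⁴, so T_A = T₀·(J_AC/a)/((J_AC/a)+(J_CB/b)) = 3931 N·m, T_B = 23170 N·m.

3930 N·m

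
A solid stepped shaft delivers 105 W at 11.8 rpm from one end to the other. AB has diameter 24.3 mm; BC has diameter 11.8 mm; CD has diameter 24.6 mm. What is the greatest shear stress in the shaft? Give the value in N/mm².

ω = 2π·11.8/60 = 1.236 rad/s, so T = P/ω = 105 / 1.236 = 84.97 N·m.
Under the same torque, τ_max = 16T/(πd³) is largest where d is smallest — segment BC (d = 11.8 mm).
τ_max = 16·84.97/(π·(0.0118)³) = 2.634×10^8 Pa.

263 N/mm²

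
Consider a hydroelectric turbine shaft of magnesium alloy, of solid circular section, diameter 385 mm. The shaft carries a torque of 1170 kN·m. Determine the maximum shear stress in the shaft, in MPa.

104 MPa

J = πd⁴/32 = π(0.385)⁴/32 = 2.157×10^-3 m⁴.
τ_max = T·r/J = 1.170e6 × 0.193 / 2.157×10^-3 = 1.044×10^8 Pa.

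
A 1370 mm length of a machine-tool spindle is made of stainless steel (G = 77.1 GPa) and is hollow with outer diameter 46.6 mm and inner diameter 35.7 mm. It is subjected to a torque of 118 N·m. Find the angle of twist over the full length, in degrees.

0.396°

J = π(d_o⁴ − d_i⁴)/32 = π(0.0466⁴ − 0.0357⁴)/32 = 3.035×10^-7 m⁴.
θ = T·L/(G·J) = 118.0 × 1.37 / (77.1×10⁹ × 3.035×10^-7) = 6.909×10^-3 rad.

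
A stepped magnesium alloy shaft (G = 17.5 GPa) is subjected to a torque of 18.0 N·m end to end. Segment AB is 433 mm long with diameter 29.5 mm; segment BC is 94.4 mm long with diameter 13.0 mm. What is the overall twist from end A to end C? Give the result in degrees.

J_AB = π(0.0295)⁴/32 = 7.44×10^-8 m⁴; J_BC = π(0.0130)⁴/32 = 2.80×10^-9 m⁴.
θ = (T/G)·Σ L_i/J_i = (18.00/17.5×10⁹)·(0.433/7.44×10^-8 + 0.0944/2.80×10^-9) = 0.04062 rad.

2.33°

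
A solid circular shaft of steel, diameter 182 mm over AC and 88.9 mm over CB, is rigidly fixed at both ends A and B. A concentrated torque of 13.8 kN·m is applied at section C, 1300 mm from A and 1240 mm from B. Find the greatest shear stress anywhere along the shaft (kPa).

11000 kPa

Compatibility: T_A·a/J_AC = T_B·b/J_CB with T_A + T_B = T₀.
J_AC = 1.08×10^-4 m⁴, J_CB = 6.13×10^-6 m⁴, so T_A = T₀·(J_AC/a)/((J_AC/a)+(J_CB/b)) = 13020 N·m, T_B = 777.2 N·m.
τ in each portion: τ_AC = 1.10×10^7 Pa, τ_CB = 5.63×10^6 Pa; maximum is in AC.
τ_max = T_AC·r/J = 13020·0.0910/1.08×10^-4 = 1.100×10^7 Pa.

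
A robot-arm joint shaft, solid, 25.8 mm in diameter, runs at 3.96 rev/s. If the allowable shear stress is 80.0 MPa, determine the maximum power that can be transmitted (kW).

6.71 kW

J = πd⁴/32 = π(0.0258)⁴/32 = 4.350×10^-8 m⁴.
T_max = τ_allow·J/r = 8.00×10^7 × 4.350×10^-8 / 0.0129 = 269.8 N·m.
ω = 2π·3.96 = 24.88 rad/s, so P_max = T_max·ω = 6712 W.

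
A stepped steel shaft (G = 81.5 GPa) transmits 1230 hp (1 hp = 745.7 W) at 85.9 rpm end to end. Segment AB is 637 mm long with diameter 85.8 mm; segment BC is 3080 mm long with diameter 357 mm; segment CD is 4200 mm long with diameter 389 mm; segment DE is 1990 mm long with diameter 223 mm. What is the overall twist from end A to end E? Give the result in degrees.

ω = 2π·85.9/60 = 8.995 rad/s, so T = P/ω = 1230×745.7 / 8.995 = 102000 N·m.
J_AB = π(0.0858)⁴/32 = 5.32×10^-6 m⁴; J_BC = π(0.357)⁴/32 = 1.59×10^-3 m⁴; J_CD = π(0.389)⁴/32 = 2.25×10^-3 m⁴; J_DE = π(0.223)⁴/32 = 2.43×10^-4 m⁴.
θ = (T/G)·Σ L_i/J_i = (102000/81.5×10⁹)·(0.637/5.32×10^-6 + 3.08/1.59×10^-3 + 4.20/2.25×10^-3 + 1.99/2.43×10^-4) = 0.1648 rad.

9.44°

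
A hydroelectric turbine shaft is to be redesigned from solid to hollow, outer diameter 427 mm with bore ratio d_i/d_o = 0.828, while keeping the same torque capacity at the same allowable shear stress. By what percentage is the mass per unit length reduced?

Equal τ_max and T ⇒ the solid shaft needs d_s³ = d_o³(1−k⁴), so d_s = 427·(1−0.828⁴)^(1/3) = 345.6 mm.
Area ratio A_h/A_s = d_o²(1−k²)/d_s² = (1−k²)/(1−k⁴)^(2/3) = 0.4801.
Mass saving = 1 − 0.4801 = 52.0 %.

52.0 %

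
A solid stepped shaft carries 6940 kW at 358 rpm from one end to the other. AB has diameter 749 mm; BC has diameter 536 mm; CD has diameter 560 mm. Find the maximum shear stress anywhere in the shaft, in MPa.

ω = 2π·358/60 = 37.49 rad/s, so T = P/ω = 6940×10³ / 37.49 = 185100 N·m.
Under the same torque, τ_max = 16T/(πd³) is largest where d is smallest — segment BC (d = 536 mm).
τ_max = 16·185100/(π·(0.536)³) = 6.122×10^6 Pa.

6.12 MPa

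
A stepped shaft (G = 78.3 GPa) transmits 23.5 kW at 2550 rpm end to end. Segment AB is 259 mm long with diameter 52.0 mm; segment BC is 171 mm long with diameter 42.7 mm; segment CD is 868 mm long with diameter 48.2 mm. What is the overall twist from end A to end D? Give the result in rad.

ω = 2π·2550/60 = 267.0 rad/s, so T = P/ω = 23.5×10³ / 267.0 = 88.00 N·m.
J_AB = π(0.0520)⁴/32 = 7.18×10^-7 m⁴; J_BC = π(0.0427)⁴/32 = 3.26×10^-7 m⁴; J_CD = π(0.0482)⁴/32 = 5.30×10^-7 m⁴.
θ = (T/G)·Σ L_i/J_i = (88.00/78.3×10⁹)·(0.259/7.18×10^-7 + 0.171/3.26×10^-7 + 0.868/5.30×10^-7) = 2.835×10^-3 rad.

0.00284 rad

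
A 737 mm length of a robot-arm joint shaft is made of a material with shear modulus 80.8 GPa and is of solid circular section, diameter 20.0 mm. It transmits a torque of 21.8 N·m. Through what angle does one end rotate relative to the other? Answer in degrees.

0.725°

J = πd⁴/32 = π(0.0200)⁴/32 = 1.571×10^-8 m⁴.
θ = T·L/(G·J) = 21.80 × 0.737 / (80.8×10⁹ × 1.571×10^-8) = 0.01266 rad.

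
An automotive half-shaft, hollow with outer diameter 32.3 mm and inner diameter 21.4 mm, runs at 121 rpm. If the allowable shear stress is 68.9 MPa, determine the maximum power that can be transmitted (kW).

4.66 kW

J = π(d_o⁴ − d_i⁴)/32 = π(0.0323⁴ − 0.0214⁴)/32 = 8.627×10^-8 m⁴.
T_max = τ_allow·J/r = 6.89×10^7 × 8.627×10^-8 / 0.0161 = 368.0 N·m.
ω = 2π·121/60 = 12.67 rad/s, so P_max = T_max·ω = 4664 W.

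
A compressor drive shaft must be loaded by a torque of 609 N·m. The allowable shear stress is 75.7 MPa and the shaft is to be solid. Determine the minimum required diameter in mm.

34.5 mm

For a solid shaft τ_max = 16T/(πd³), so d = (16T/(π τ_allow))^(1/3) = (16·609.0/(π·7.57×10^7))^(1/3) = 0.03447 m.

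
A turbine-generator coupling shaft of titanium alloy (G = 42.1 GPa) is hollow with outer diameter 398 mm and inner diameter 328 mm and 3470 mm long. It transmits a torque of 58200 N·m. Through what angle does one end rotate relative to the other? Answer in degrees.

J = π(d_o⁴ − d_i⁴)/32 = π(0.398⁴ − 0.328⁴)/32 = 1.327×10^-3 m⁴.
θ = T·L/(G·J) = 58200 × 3.47 / (42.1×10⁹ × 1.327×10^-3) = 3.615×10^-3 rad.

0.207°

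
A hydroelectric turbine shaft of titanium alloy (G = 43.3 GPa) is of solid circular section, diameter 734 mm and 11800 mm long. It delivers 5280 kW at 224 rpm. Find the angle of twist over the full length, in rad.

0.00215 rad

ω = 2π·224/60 = 23.46 rad/s, so T = P/ω = 5280×10³ / 23.46 = 225100 N·m.
J = πd⁴/32 = π(0.734)⁴/32 = 0.02850 m⁴.
θ = T·L/(G·J) = 225100 × 11.8 / (43.3×10⁹ × 0.02850) = 2.153×10^-3 rad.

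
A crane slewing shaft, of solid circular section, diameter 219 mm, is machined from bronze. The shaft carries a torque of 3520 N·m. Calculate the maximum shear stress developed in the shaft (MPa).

1.71 MPa

J = πd⁴/32 = π(0.219)⁴/32 = 2.258×10^-4 m⁴.
τ_max = T·r/J = 3520 × 0.110 / 2.258×10^-4 = 1.707×10^6 Pa.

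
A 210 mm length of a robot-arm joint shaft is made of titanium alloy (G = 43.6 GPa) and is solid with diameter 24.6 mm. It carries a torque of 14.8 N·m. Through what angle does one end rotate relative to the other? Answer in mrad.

J = πd⁴/32 = π(0.0246)⁴/32 = 3.595×10^-8 m⁴.
θ = T·L/(G·J) = 14.80 × 0.210 / (43.6×10⁹ × 3.595×10^-8) = 1.983×10^-3 rad.

1.98 mrad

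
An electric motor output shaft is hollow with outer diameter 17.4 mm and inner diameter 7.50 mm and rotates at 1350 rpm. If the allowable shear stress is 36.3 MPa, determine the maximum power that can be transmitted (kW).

5.12 kW

J = π(d_o⁴ − d_i⁴)/32 = π(0.0174⁴ − 0.00750⁴)/32 = 8.688×10^-9 m⁴.
T_max = τ_allow·J/r = 3.63×10^7 × 8.688×10^-9 / 0.00870 = 36.25 N·m.
ω = 2π·1350/60 = 141.4 rad/s, so P_max = T_max·ω = 5125 W.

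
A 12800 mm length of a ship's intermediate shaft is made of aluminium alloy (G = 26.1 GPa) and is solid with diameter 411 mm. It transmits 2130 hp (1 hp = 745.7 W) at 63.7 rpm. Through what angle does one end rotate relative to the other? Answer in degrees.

2.39°

ω = 2π·63.7/60 = 6.671 rad/s, so T = P/ω = 2130×745.7 / 6.671 = 238100 N·m.
J = πd⁴/32 = π(0.411)⁴/32 = 2.801×10^-3 m⁴.
θ = T·L/(G·J) = 238100 × 12.8 / (26.1×10⁹ × 2.801×10^-3) = 0.04168 rad.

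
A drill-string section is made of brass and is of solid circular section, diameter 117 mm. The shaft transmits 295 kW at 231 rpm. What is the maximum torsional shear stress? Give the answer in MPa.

ω = 2π·231/60 = 24.19 rad/s, so T = P/ω = 295×10³ / 24.19 = 12190 N·m.
J = πd⁴/32 = π(0.117)⁴/32 = 1.840×10^-5 m⁴.
τ_max = T·r/J = 12190 × 0.0585 / 1.840×10^-5 = 3.878×10^7 Pa.

38.8 MPa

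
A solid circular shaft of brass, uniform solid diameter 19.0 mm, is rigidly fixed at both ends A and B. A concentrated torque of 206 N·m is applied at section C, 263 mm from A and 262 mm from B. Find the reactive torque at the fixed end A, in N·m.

With uniform GJ and both ends fixed, compatibility θ_AC = θ_CB gives T_A·a = T_B·b, together with T_A + T_B = T₀.
T_A = T₀·b/(a+b) = 206.0·262/525.0 = 102.8 N·m; T_B = 103.2 N·m.

103 N·m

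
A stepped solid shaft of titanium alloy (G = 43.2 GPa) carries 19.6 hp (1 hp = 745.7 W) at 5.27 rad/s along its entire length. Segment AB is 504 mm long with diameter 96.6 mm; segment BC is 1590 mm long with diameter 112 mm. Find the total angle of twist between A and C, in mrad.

ω = 5.27 rad/s, so T = P/ω = 19.6×745.7 / 5.270 = 2773 N·m.
J_AB = π(0.0966)⁴/32 = 8.55×10^-6 m⁴; J_BC = π(0.112)⁴/32 = 1.54×10^-5 m⁴.
θ = (T/G)·Σ L_i/J_i = (2773/43.2×10⁹)·(0.504/8.55×10^-6 + 1.59/1.54×10^-5) = 0.01039 rad.

10.4 mrad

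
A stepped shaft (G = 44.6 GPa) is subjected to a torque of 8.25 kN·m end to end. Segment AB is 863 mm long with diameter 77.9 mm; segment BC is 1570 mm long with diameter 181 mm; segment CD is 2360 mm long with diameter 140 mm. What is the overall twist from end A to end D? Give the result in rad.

J_AB = π(0.0779)⁴/32 = 3.62×10^-6 m⁴; J_BC = π(0.181)⁴/32 = 1.05×10^-4 m⁴; J_CD = π(0.140)⁴/32 = 3.77×10^-5 m⁴.
θ = (T/G)·Σ L_i/J_i = (8250/44.6×10⁹)·(0.863/3.62×10^-6 + 1.57/1.05×10^-4 + 2.36/3.77×10^-5) = 0.05849 rad.

0.0585 rad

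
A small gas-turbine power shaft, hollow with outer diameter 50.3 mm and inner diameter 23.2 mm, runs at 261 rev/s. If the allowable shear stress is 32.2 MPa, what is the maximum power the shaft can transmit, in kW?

J = π(d_o⁴ − d_i⁴)/32 = π(0.0503⁴ − 0.0232⁴)/32 = 6.000×10^-7 m⁴.
T_max = τ_allow·J/r = 3.22×10^7 × 6.000×10^-7 / 0.0251 = 768.2 N·m.
ω = 2π·261 = 1640 rad/s, so P_max = T_max·ω = 1.260×10^6 W.

1260 kW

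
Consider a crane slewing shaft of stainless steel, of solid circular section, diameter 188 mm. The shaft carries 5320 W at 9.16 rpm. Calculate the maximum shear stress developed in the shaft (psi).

617 psi

ω = 2π·9.16/60 = 0.9592 rad/s, so T = P/ω = 5320 / 0.9592 = 5546 N·m.
J = πd⁴/32 = π(0.188)⁴/32 = 1.226×10^-4 m⁴.
τ_max = T·r/J = 5546 × 0.0940 / 1.226×10^-4 = 4.251×10^6 Pa.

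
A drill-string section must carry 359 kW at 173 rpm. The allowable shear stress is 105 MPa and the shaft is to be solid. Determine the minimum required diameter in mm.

98.7 mm

ω = 2π·173/60 = 18.12 rad/s, so T = P/ω = 359×10³ / 18.12 = 19820 N·m.
For a solid shaft τ_max = 16T/(πd³), so d = (16T/(π τ_allow))^(1/3) = (16·19820/(π·1.05×10^8))^(1/3) = 0.09869 m.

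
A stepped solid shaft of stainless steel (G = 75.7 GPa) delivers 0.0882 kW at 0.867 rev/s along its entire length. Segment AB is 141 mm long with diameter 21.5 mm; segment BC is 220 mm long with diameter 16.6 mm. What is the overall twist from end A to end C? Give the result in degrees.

0.444°

ω = 2π·0.867 = 5.448 rad/s, so T = P/ω = 0.0882×10³ / 5.448 = 16.19 N·m.
J_AB = π(0.0215)⁴/32 = 2.10×10^-8 m⁴; J_BC = π(0.0166)⁴/32 = 7.45×10^-9 m⁴.
θ = (T/G)·Σ L_i/J_i = (16.19/75.7×10⁹)·(0.141/2.10×10^-8 + 0.220/7.45×10^-9) = 7.750×10^-3 rad.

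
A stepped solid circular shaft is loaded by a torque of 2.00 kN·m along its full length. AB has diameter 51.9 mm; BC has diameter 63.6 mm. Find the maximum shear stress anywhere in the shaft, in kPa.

72900 kPa

Under the same torque, τ_max = 16T/(πd³) is largest where d is smallest — segment AB (d = 51.9 mm).
τ_max = 16·2000/(π·(0.0519)³) = 7.286×10^7 Pa.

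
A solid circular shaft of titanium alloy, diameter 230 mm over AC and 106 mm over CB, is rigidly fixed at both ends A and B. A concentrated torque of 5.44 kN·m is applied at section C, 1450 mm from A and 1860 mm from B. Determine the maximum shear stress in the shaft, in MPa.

Compatibility: T_A·a/J_AC = T_B·b/J_CB with T_A + T_B = T₀.
J_AC = 2.75×10^-4 m⁴, J_CB = 1.24×10^-5 m⁴, so T_A = T₀·(J_AC/a)/((J_AC/a)+(J_CB/b)) = 5255 N·m, T_B = 184.8 N·m.
τ in each portion: τ_AC = 2.20×10^6 Pa, τ_CB = 7.90×10^5 Pa; maximum is in AC.
τ_max = T_AC·r/J = 5255·0.115/2.75×10^-4 = 2.200×10^6 Pa.

2.20 MPa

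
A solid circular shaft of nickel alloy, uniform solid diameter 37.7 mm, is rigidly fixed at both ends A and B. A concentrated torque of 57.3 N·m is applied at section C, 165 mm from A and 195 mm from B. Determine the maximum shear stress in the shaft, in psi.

428 psi

With uniform GJ and both ends fixed, compatibility θ_AC = θ_CB gives T_A·a = T_B·b, together with T_A + T_B = T₀.
T_A = T₀·b/(a+b) = 57.30·195/360.0 = 31.04 N·m; T_B = 26.26 N·m.
τ in each portion: τ_AC = 2.95×10^6 Pa, τ_CB = 2.50×10^6 Pa; maximum is in AC.
τ_max = T_AC·r/J = 31.04·0.0189/1.98×10^-7 = 2.950×10^6 Pa.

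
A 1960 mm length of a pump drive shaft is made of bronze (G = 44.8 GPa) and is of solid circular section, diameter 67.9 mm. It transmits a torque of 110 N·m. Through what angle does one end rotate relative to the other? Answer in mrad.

J = πd⁴/32 = π(0.0679)⁴/32 = 2.087×10^-6 m⁴.
θ = T·L/(G·J) = 110.0 × 1.96 / (44.8×10⁹ × 2.087×10^-6) = 2.306×10^-3 rad.

2.31 mrad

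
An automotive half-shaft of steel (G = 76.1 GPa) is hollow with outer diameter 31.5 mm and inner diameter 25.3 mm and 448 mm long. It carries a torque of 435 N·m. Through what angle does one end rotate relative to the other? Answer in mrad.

J = π(d_o⁴ − d_i⁴)/32 = π(0.0315⁴ − 0.0253⁴)/32 = 5.644×10^-8 m⁴.
θ = T·L/(G·J) = 435.0 × 0.448 / (76.1×10⁹ × 5.644×10^-8) = 0.04538 rad.

45.4 mrad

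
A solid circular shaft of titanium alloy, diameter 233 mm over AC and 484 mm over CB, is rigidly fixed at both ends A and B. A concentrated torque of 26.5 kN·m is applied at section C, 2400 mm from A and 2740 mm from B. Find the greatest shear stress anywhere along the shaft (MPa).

1.12 MPa

Compatibility: T_A·a/J_AC = T_B·b/J_CB with T_A + T_B = T₀.
J_AC = 2.89×10^-4 m⁴, J_CB = 5.39×10^-3 m⁴, so T_A = T₀·(J_AC/a)/((J_AC/a)+(J_CB/b)) = 1531 N·m, T_B = 24970 N·m.
τ in each portion: τ_AC = 6.16×10^5 Pa, τ_CB = 1.12×10^6 Pa; maximum is in CB.
τ_max = T_CB·r/J = 24970·0.242/5.39×10^-3 = 1.122×10^6 Pa.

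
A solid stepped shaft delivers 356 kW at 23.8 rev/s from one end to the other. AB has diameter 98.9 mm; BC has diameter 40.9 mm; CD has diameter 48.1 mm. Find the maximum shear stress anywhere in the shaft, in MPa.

ω = 2π·23.8 = 149.5 rad/s, so T = P/ω = 356×10³ / 149.5 = 2381 N·m.
Under the same torque, τ_max = 16T/(πd³) is largest where d is smallest — segment BC (d = 40.9 mm).
τ_max = 16·2381/(π·(0.0409)³) = 1.772×10^8 Pa.

177 MPa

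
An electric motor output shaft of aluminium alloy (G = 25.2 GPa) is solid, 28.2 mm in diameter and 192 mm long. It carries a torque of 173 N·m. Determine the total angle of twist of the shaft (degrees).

J = πd⁴/32 = π(0.0282)⁴/32 = 6.209×10^-8 m⁴.
θ = T·L/(G·J) = 173.0 × 0.192 / (25.2×10⁹ × 6.209×10^-8) = 0.02123 rad.

1.22°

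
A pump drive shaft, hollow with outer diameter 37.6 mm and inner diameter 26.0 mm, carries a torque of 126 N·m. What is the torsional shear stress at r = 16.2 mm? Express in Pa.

1.35e7 Pa

J = π(d_o⁴ − d_i⁴)/32 = π(0.0376⁴ − 0.0260⁴)/32 = 1.514×10^-7 m⁴.
Shear stress varies linearly with radius: τ = T·r/J = 126.0 × 0.0162 / 1.514×10^-7 = 1.349×10^7 Pa.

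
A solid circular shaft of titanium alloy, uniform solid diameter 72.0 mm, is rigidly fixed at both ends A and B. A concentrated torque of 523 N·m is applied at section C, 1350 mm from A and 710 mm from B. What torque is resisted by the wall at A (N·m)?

180 N·m

With uniform GJ and both ends fixed, compatibility θ_AC = θ_CB gives T_A·a = T_B·b, together with T_A + T_B = T₀.
T_A = T₀·b/(a+b) = 523.0·710/2060 = 180.3 N·m; T_B = 342.7 N·m.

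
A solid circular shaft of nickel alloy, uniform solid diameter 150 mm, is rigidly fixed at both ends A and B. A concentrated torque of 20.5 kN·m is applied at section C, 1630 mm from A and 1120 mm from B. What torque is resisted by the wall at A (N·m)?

8350 N·m

With uniform GJ and both ends fixed, compatibility θ_AC = θ_CB gives T_A·a = T_B·b, together with T_A + T_B = T₀.
T_A = T₀·b/(a+b) = 20500·1120/2750 = 8349 N·m; T_B = 12150 N·m.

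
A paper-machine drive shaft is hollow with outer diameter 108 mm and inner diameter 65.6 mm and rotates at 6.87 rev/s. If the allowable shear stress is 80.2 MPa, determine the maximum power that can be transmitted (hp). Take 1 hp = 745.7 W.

J = π(d_o⁴ − d_i⁴)/32 = π(0.108⁴ − 0.0656⁴)/32 = 1.154×10^-5 m⁴.
T_max = τ_allow·J/r = 8.02×10^7 × 1.154×10^-5 / 0.0540 = 17140 N·m.
ω = 2π·6.87 = 43.17 rad/s, so P_max = T_max·ω = 7.397×10^5 W.

992 hp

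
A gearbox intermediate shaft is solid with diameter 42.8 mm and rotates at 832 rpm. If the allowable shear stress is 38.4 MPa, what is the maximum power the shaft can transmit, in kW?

51.5 kW

J = πd⁴/32 = π(0.0428)⁴/32 = 3.294×10^-7 m⁴.
T_max = τ_allow·J/r = 3.84×10^7 × 3.294×10^-7 / 0.0214 = 591.1 N·m.
ω = 2π·832/60 = 87.13 rad/s, so P_max = T_max·ω = 5.150×10^4 W.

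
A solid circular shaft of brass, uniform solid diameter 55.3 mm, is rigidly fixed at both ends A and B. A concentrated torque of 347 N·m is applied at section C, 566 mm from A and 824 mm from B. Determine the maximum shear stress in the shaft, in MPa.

6.19 MPa

With uniform GJ and both ends fixed, compatibility θ_AC = θ_CB gives T_A·a = T_B·b, together with T_A + T_B = T₀.
T_A = T₀·b/(a+b) = 347.0·824/1390 = 205.7 N·m; T_B = 141.3 N·m.
τ in each portion: τ_AC = 6.19×10^6 Pa, τ_CB = 4.26×10^6 Pa; maximum is in AC.
τ_max = T_AC·r/J = 205.7·0.0276/9.18×10^-7 = 6.195×10^6 Pa.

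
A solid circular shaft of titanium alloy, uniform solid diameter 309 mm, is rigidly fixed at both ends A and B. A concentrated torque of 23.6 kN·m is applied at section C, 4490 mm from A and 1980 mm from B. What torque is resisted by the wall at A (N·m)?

With uniform GJ and both ends fixed, compatibility θ_AC = θ_CB gives T_A·a = T_B·b, together with T_A + T_B = T₀.
T_A = T₀·b/(a+b) = 23600·1980/6470 = 7222 N·m; T_B = 16380 N·m.

7220 N·m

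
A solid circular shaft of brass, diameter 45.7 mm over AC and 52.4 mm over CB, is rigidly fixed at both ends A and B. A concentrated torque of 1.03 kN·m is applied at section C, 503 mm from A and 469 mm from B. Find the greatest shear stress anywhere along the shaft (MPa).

23.7 MPa

Compatibility: T_A·a/J_AC = T_B·b/J_CB with T_A + T_B = T₀.
J_AC = 4.28×10^-7 m⁴, J_CB = 7.40×10^-7 m⁴, so T_A = T₀·(J_AC/a)/((J_AC/a)+(J_CB/b)) = 360.9 N·m, T_B = 669.1 N·m.
τ in each portion: τ_AC = 1.93×10^7 Pa, τ_CB = 2.37×10^7 Pa; maximum is in CB.
τ_max = T_CB·r/J = 669.1·0.0262/7.40×10^-7 = 2.368×10^7 Pa.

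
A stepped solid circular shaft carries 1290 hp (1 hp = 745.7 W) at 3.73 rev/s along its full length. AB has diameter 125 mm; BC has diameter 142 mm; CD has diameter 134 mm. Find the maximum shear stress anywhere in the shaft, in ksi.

15.5 ksi

ω = 2π·3.73 = 23.44 rad/s, so T = P/ω = 1290×745.7 / 23.44 = 41050 N·m.
Under the same torque, τ_max = 16T/(πd³) is largest where d is smallest — segment AB (d = 125 mm).
τ_max = 16·41050/(π·(0.125)³) = 1.070×10^8 Pa.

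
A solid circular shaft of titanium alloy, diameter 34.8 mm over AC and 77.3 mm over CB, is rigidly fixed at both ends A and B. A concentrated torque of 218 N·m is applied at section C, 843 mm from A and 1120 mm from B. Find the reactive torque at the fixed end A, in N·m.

Compatibility: T_A·a/J_AC = T_B·b/J_CB with T_A + T_B = T₀.
J_AC = 1.44×10^-7 m⁴, J_CB = 3.51×10^-6 m⁴, so T_A = T₀·(J_AC/a)/((J_AC/a)+(J_CB/b)) = 11.28 N·m, T_B = 206.7 N·m.

11.3 N·m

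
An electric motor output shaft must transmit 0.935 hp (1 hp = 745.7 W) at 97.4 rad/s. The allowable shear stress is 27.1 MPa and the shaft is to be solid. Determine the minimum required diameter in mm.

ω = 97.4 rad/s, so T = P/ω = 0.935×745.7 / 97.40 = 7.158 N·m.
For a solid shaft τ_max = 16T/(πd³), so d = (16T/(π τ_allow))^(1/3) = (16·7.158/(π·2.71×10^7))^(1/3) = 0.01104 m.

11.0 mm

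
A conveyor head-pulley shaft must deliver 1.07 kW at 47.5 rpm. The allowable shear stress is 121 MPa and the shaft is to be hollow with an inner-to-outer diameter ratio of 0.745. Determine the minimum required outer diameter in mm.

23.6 mm

ω = 2π·47.5/60 = 4.974 rad/s, so T = P/ω = 1.07×10³ / 4.974 = 215.1 N·m.
For a hollow shaft with d_i/d_o = 0.745: τ_max = 16T/(π d_o³ (1−k⁴)), so d_o = [16T/(π τ_allow (1−k⁴))]^(1/3) = [16·215.1/(π·1.21×10^8·0.6919)]^(1/3) = 0.02356 m.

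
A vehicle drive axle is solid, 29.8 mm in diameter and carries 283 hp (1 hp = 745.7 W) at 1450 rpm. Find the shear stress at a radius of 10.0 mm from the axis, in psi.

ω = 2π·1450/60 = 151.8 rad/s, so T = P/ω = 283×745.7 / 151.8 = 1390 N·m.
J = πd⁴/32 = π(0.0298)⁴/32 = 7.742×10^-8 m⁴.
Shear stress varies linearly with radius: τ = T·r/J = 1390 × 0.0100 / 7.742×10^-8 = 1.795×10^8 Pa.

26000 psi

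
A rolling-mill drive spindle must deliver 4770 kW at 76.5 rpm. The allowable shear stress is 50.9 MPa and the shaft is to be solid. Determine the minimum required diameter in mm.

391 mm

ω = 2π·76.5/60 = 8.011 rad/s, so T = P/ω = 4770×10³ / 8.011 = 595400 N·m.
For a solid shaft τ_max = 16T/(πd³), so d = (16T/(π τ_allow))^(1/3) = (16·595400/(π·5.09×10^7))^(1/3) = 0.3906 m.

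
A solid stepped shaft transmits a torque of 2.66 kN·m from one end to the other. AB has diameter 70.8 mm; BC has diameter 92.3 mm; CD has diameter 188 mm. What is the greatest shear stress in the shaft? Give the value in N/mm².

Under the same torque, τ_max = 16T/(πd³) is largest where d is smallest — segment AB (d = 70.8 mm).
τ_max = 16·2660/(π·(0.0708)³) = 3.817×10^7 Pa.

38.2 N/mm²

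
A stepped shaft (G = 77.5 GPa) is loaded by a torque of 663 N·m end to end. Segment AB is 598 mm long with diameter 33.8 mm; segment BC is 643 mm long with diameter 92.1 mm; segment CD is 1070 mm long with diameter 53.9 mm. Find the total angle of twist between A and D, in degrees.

J_AB = π(0.0338)⁴/32 = 1.28×10^-7 m⁴; J_BC = π(0.0921)⁴/32 = 7.06×10^-6 m⁴; J_CD = π(0.0539)⁴/32 = 8.29×10^-7 m⁴.
θ = (T/G)·Σ L_i/J_i = (663.0/77.5×10⁹)·(0.598/1.28×10^-7 + 0.643/7.06×10^-6 + 1.07/8.29×10^-7) = 0.05175 rad.

2.97°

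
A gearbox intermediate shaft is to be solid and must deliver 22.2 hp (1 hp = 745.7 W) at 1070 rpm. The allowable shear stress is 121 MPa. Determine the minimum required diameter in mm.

ω = 2π·1070/60 = 112.1 rad/s, so T = P/ω = 22.2×745.7 / 112.1 = 147.7 N·m.
For a solid shaft τ_max = 16T/(πd³), so d = (16T/(π τ_allow))^(1/3) = (16·147.7/(π·1.21×10^8))^(1/3) = 0.01839 m.

18.4 mm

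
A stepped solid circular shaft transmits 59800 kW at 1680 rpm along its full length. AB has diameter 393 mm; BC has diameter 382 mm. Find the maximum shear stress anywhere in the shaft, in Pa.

ω = 2π·1680/60 = 175.9 rad/s, so T = P/ω = 59800×10³ / 175.9 = 339900 N·m.
Under the same torque, τ_max = 16T/(πd³) is largest where d is smallest — segment BC (d = 382 mm).
τ_max = 16·339900/(π·(0.382)³) = 3.106×10^7 Pa.

3.11e7 Pa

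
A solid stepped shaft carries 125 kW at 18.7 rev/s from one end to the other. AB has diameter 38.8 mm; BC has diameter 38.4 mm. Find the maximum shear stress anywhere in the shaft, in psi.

ω = 2π·18.7 = 117.5 rad/s, so T = P/ω = 125×10³ / 117.5 = 1064 N·m.
Under the same torque, τ_max = 16T/(πd³) is largest where d is smallest — segment BC (d = 38.4 mm).
τ_max = 16·1064/(π·(0.0384)³) = 9.569×10^7 Pa.

13900 psi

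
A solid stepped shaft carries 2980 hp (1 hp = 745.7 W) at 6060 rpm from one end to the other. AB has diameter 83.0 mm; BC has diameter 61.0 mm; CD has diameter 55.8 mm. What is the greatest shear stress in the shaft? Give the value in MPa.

ω = 2π·6060/60 = 634.6 rad/s, so T = P/ω = 2980×745.7 / 634.6 = 3502 N·m.
Under the same torque, τ_max = 16T/(πd³) is largest where d is smallest — segment CD (d = 55.8 mm).
τ_max = 16·3502/(π·(0.0558)³) = 1.026×10^8 Pa.

103 MPa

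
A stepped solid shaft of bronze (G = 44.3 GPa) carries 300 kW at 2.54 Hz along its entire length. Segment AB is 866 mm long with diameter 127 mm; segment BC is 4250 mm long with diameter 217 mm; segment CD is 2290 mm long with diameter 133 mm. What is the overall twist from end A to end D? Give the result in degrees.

3.11°

ω = 2π·2.54 = 15.96 rad/s, so T = P/ω = 300×10³ / 15.96 = 18800 N·m.
J_AB = π(0.127)⁴/32 = 2.55×10^-5 m⁴; J_BC = π(0.217)⁴/32 = 2.18×10^-4 m⁴; J_CD = π(0.133)⁴/32 = 3.07×10^-5 m⁴.
θ = (T/G)·Σ L_i/J_i = (18800/44.3×10⁹)·(0.866/2.55×10^-5 + 4.25/2.18×10^-4 + 2.29/3.07×10^-5) = 0.05430 rad.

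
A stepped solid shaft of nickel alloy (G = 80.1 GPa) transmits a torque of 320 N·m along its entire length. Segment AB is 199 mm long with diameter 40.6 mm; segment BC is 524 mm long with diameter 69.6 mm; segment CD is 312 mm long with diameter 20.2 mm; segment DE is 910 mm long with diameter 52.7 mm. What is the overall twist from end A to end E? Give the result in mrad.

84.9 mrad

J_AB = π(0.0406)⁴/32 = 2.67×10^-7 m⁴; J_BC = π(0.0696)⁴/32 = 2.30×10^-6 m⁴; J_CD = π(0.0202)⁴/32 = 1.63×10^-8 m⁴; J_DE = π(0.0527)⁴/32 = 7.57×10^-7 m⁴.
θ = (T/G)·Σ L_i/J_i = (320.0/80.1×10⁹)·(0.199/2.67×10^-7 + 0.524/2.30×10^-6 + 0.312/1.63×10^-8 + 0.910/7.57×10^-7) = 0.08494 rad.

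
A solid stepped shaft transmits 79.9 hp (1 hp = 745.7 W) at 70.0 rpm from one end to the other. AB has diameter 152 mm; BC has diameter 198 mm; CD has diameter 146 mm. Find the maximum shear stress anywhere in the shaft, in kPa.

ω = 2π·70.0/60 = 7.330 rad/s, so T = P/ω = 79.9×745.7 / 7.330 = 8128 N·m.
Under the same torque, τ_max = 16T/(πd³) is largest where d is smallest — segment CD (d = 146 mm).
τ_max = 16·8128/(π·(0.146)³) = 1.330×10^7 Pa.

13300 kPa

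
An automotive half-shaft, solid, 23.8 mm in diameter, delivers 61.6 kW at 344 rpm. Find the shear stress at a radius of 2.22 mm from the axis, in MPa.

121 MPa

ω = 2π·344/60 = 36.02 rad/s, so T = P/ω = 61.6×10³ / 36.02 = 1710 N·m.
J = πd⁴/32 = π(0.0238)⁴/32 = 3.150×10^-8 m⁴.
Shear stress varies linearly with radius: τ = T·r/J = 1710 × 0.00222 / 3.150×10^-8 = 1.205×10^8 Pa.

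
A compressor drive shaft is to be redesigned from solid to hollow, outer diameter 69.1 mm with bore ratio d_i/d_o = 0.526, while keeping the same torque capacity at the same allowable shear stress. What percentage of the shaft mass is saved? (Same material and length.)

Equal τ_max and T ⇒ the solid shaft needs d_s³ = d_o³(1−k⁴), so d_s = 69.1·(1−0.526⁴)^(1/3) = 67.29 mm.
Area ratio A_h/A_s = d_o²(1−k²)/d_s² = (1−k²)/(1−k⁴)^(2/3) = 0.7628.
Mass saving = 1 − 0.7628 = 23.7 %.

23.7 %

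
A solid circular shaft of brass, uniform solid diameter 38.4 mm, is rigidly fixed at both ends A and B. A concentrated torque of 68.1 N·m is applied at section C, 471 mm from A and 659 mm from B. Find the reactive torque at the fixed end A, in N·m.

39.7 N·m

With uniform GJ and both ends fixed, compatibility θ_AC = θ_CB gives T_A·a = T_B·b, together with T_A + T_B = T₀.
T_A = T₀·b/(a+b) = 68.10·659/1130 = 39.71 N·m; T_B = 28.39 N·m.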